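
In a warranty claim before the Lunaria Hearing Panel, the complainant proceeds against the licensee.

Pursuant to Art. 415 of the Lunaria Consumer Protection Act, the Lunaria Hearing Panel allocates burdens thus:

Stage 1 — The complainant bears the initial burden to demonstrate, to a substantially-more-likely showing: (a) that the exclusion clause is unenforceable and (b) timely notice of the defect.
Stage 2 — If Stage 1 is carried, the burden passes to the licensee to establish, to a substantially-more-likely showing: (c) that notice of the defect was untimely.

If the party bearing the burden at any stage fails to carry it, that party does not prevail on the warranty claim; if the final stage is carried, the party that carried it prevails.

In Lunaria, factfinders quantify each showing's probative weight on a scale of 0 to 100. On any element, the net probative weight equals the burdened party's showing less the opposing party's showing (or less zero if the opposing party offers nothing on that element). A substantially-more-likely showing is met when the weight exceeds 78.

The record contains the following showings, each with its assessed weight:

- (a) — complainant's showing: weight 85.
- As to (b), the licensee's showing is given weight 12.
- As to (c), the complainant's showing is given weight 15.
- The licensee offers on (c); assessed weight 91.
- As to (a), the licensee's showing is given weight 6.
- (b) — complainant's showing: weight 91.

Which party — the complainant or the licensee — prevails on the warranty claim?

complainant

Stage 1 — burden on complainant; standard: a substantially-more-likely showing (weight exceeds 78).
    (a): 85 − 6 = 79 > 78 [met]
    (b): 91 − 12 = 79 > 78 [met]
  Stage 1 is satisfied; the onus moves to the licensee.
Stage 2 — burden on licensee; standard: a substantially-more-likely showing (weight exceeds 78).
    (c): 91 − 15 = 76 ≤ 78 [not met]
  Stage 2 not carried; the licensee fails its burden.
The complainant prevails.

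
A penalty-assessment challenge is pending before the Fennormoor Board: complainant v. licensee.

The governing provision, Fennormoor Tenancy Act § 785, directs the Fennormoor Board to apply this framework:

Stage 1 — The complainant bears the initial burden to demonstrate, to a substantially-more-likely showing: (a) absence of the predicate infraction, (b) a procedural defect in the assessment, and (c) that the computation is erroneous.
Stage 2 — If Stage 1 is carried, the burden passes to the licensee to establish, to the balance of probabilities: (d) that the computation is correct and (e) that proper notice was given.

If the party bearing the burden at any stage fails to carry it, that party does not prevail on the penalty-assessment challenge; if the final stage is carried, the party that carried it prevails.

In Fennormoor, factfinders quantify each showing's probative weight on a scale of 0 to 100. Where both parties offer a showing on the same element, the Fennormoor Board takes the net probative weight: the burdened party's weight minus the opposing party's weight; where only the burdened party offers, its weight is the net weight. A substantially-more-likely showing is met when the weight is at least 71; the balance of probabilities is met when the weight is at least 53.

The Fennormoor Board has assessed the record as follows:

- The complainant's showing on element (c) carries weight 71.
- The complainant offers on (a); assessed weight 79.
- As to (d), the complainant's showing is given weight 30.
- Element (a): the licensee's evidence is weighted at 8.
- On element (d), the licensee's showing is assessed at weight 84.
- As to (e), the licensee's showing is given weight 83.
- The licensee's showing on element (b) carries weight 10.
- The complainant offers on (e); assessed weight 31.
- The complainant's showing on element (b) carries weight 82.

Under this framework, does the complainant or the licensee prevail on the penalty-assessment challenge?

complainant

Stage 1 (complainant, a substantially-more-likely showing, weight is at least 71): (a) net 79−8=71 ≥ 71 — meets; (b) net 82−10=72 ≥ 71 — meets; (c) 71 ≥ 71 — meets.
  The complainant carries Stage 1; the licensee now bears the burden.
Stage 2 (licensee, the balance of probabilities, weight is at least 53): (d) net 84−30=54 ≥ 53 — meets; (e) net 83−31=52 < 53 — fails.
  The licensee does not carry Stage 2.
The complainant prevails.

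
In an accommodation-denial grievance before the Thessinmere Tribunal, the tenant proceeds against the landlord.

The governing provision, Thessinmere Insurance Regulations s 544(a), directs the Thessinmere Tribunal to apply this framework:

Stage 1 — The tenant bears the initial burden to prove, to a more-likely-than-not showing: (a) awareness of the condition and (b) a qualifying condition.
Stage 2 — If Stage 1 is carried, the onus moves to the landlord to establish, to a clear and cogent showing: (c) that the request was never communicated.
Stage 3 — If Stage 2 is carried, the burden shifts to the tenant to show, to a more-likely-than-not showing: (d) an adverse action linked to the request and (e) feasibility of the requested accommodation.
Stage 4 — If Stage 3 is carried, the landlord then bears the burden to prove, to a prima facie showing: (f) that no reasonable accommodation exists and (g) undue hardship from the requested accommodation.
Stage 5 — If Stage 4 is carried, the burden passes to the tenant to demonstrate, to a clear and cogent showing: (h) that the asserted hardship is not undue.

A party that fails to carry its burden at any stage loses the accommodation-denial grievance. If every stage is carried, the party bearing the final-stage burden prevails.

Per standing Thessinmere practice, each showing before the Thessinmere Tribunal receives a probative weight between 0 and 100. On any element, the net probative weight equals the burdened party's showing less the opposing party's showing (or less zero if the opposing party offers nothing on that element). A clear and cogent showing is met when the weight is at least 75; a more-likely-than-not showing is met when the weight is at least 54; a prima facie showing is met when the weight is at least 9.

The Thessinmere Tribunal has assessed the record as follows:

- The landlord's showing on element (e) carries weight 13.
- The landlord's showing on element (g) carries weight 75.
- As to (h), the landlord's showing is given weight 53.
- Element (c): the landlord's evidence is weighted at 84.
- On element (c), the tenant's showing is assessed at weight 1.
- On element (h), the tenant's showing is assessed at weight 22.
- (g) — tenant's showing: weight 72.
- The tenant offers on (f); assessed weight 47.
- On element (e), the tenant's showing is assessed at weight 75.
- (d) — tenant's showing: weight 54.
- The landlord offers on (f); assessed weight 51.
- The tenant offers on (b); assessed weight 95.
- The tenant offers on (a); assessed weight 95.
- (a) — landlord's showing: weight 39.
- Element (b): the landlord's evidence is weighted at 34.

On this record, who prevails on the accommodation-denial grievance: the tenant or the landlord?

At Stage 1 the tenant must meet a more-likely-than-not showing (weight is at least 54): on (a) the weight is 95 less the opposing 39 gives net 56, which does reach 54, so (a) meets the standard; on (b) the weight is 95 less the opposing 34 gives net 61, which does reach 54, so (b) meets the standard.
  The tenant carries Stage 1; the landlord now bears the burden.
At Stage 2 the landlord must meet a clear and cogent showing (weight is at least 75): on (c) the weight is 84 less the opposing 1 gives net 83, ≥ 75, so (c) meets the standard.
  Stage 2 carried; the burden shifts to the tenant.
At Stage 3 the tenant must meet a more-likely-than-not showing (weight is at least 54): on (d) the weight is 54, ≥ 54, so (d) meets the standard; on (e) the weight is 75 less the opposing 13 gives net 62, which does reach 54, so (e) meets the standard.
  Stage 3 carried; the burden shifts to the landlord.
At Stage 4 the landlord must meet a prima facie showing (weight is at least 9): on (f) the weight is 51 less the opposing 47 gives net 4, which does not reach 9, so (f) does not meet the standard; on (g) the weight is 75 less the opposing 72 gives net 3, < 9, so (g) does not meet the standard.
  Stage 4 not carried; the landlord fails its burden.
So the tenant prevails.

tenant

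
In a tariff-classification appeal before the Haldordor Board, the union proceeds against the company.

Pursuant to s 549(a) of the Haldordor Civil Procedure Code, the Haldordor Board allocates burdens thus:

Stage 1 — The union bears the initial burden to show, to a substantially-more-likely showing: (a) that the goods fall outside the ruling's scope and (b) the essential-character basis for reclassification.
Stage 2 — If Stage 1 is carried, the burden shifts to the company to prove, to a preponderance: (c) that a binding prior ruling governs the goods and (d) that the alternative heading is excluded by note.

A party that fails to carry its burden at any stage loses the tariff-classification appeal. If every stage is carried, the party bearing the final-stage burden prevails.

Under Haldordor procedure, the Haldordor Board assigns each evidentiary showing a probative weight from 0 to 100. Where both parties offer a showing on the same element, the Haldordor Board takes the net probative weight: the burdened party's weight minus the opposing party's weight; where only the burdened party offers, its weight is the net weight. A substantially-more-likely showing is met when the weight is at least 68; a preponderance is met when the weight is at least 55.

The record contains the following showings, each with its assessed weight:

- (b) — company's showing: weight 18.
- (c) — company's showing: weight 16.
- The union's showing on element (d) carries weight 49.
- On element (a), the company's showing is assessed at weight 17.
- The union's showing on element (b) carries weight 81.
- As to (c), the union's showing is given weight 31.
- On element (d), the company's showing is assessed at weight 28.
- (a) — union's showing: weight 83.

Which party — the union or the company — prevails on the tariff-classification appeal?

company

Stage 1 — burden on union; standard: a substantially-more-likely showing (weight is at least 68).
    (a): 83 − 17 = 66 < 68 [not met]
    (b): 81 − 18 = 63 < 68 [not met]
  Stage 1 not carried; the union fails its burden.
So the company prevails.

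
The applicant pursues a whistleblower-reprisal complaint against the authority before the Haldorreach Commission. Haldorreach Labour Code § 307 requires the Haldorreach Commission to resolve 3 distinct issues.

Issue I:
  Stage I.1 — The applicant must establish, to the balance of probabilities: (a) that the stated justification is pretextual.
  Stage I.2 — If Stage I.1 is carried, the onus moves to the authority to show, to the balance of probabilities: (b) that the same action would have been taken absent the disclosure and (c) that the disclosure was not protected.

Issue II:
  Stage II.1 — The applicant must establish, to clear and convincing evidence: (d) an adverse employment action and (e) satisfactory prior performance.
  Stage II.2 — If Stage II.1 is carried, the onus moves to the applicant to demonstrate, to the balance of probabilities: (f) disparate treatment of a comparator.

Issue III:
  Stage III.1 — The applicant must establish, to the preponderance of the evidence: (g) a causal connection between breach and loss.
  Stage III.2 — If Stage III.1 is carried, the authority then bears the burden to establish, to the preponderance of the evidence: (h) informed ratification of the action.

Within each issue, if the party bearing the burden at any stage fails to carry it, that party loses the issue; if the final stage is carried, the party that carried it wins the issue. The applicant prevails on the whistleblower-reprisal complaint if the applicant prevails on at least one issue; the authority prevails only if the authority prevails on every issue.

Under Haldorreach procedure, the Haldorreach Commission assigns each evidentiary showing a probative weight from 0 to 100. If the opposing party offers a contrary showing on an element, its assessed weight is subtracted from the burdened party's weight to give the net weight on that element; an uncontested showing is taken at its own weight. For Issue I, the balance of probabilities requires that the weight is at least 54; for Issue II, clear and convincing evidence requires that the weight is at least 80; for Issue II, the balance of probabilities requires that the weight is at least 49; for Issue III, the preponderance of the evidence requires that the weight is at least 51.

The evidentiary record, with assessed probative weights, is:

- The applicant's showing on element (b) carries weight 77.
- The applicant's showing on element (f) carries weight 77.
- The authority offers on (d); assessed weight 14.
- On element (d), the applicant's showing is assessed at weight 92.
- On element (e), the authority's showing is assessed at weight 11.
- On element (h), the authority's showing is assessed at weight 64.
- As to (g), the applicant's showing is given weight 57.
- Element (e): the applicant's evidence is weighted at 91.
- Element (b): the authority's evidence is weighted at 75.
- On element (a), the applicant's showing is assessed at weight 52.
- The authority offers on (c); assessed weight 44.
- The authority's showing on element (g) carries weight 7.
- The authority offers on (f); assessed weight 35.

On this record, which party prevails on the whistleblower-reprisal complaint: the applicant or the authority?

— Issue I —
At Stage I.1 the applicant must meet the balance of probabilities (weight is at least 54): on (a) the weight is 52, which does not reach 54, so (a) does not meet the standard.
  Not every element is met, so the applicant fails to carry Stage I.1.
The authority prevails on this issue.
— Issue II —
Stage II.1 (applicant, clear and convincing evidence, weight is at least 80): (d) net 92−14=78 < 80 — fails; (e) net 91−11=80 ≥ 80 — meets.
  Stage II.1 not carried; the applicant fails its burden.
The authority prevails on this issue.
— Issue III —
Stage III.1 — burden on applicant; standard: the preponderance of the evidence (weight is at least 51).
    (g): 57 − 7 = 50 < 51 [not met]
  Stage III.1 not carried; the applicant fails its burden.
So the authority prevails on this issue.
Per-issue: Issue I → authority; Issue II → authority; Issue III → authority. The applicant must prevail on at least one issue; overall, the authority prevails.

authority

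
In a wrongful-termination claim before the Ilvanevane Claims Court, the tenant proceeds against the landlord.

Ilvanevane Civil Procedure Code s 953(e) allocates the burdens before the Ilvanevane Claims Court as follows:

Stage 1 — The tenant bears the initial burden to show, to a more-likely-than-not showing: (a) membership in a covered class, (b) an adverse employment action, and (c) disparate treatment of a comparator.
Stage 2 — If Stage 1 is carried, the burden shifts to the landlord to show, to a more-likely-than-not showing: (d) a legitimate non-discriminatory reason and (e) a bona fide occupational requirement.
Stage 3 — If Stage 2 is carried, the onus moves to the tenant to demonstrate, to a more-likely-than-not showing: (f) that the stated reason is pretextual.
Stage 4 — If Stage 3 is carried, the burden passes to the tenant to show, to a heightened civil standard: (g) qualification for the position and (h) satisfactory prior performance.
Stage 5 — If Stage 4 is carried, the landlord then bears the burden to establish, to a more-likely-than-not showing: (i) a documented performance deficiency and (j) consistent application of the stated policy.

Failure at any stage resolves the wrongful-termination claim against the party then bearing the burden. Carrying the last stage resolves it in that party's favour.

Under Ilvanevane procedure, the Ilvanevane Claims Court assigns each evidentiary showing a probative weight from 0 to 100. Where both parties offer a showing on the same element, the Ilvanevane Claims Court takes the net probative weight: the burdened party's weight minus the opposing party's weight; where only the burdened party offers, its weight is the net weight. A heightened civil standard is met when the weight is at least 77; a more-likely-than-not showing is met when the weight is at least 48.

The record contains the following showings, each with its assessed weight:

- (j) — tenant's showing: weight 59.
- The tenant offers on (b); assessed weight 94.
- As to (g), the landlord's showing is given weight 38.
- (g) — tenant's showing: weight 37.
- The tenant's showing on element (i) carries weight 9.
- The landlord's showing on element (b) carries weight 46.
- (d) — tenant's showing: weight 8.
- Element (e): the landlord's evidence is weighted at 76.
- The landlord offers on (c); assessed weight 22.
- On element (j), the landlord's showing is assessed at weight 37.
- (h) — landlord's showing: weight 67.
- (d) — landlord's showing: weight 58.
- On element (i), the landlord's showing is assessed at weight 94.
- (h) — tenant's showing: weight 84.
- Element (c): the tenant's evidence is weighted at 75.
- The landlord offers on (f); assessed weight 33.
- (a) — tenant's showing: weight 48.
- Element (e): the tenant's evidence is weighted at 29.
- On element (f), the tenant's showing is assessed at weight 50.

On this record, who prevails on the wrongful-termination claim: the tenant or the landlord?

tenant

At Stage 1 the tenant must meet a more-likely-than-not showing (weight is at least 48): on (a) the weight is 48, which does reach 48, so (a) meets the standard; on (b) the weight is 94 less the opposing 46 gives net 48, which does reach 48, so (b) meets the standard; on (c) the weight is 75 less the opposing 22 gives net 53, which does reach 48, so (c) meets the standard.
  All elements met. The burden passes to the landlord.
At Stage 2 the landlord must meet a more-likely-than-not showing (weight is at least 48): on (d) the weight is 58 less the opposing 8 gives net 50, ≥ 48, so (d) meets the standard; on (e) the weight is 76 less the opposing 29 gives net 47, which does not reach 48, so (e) does not meet the standard.
  The landlord does not carry Stage 2.
The tenant prevails.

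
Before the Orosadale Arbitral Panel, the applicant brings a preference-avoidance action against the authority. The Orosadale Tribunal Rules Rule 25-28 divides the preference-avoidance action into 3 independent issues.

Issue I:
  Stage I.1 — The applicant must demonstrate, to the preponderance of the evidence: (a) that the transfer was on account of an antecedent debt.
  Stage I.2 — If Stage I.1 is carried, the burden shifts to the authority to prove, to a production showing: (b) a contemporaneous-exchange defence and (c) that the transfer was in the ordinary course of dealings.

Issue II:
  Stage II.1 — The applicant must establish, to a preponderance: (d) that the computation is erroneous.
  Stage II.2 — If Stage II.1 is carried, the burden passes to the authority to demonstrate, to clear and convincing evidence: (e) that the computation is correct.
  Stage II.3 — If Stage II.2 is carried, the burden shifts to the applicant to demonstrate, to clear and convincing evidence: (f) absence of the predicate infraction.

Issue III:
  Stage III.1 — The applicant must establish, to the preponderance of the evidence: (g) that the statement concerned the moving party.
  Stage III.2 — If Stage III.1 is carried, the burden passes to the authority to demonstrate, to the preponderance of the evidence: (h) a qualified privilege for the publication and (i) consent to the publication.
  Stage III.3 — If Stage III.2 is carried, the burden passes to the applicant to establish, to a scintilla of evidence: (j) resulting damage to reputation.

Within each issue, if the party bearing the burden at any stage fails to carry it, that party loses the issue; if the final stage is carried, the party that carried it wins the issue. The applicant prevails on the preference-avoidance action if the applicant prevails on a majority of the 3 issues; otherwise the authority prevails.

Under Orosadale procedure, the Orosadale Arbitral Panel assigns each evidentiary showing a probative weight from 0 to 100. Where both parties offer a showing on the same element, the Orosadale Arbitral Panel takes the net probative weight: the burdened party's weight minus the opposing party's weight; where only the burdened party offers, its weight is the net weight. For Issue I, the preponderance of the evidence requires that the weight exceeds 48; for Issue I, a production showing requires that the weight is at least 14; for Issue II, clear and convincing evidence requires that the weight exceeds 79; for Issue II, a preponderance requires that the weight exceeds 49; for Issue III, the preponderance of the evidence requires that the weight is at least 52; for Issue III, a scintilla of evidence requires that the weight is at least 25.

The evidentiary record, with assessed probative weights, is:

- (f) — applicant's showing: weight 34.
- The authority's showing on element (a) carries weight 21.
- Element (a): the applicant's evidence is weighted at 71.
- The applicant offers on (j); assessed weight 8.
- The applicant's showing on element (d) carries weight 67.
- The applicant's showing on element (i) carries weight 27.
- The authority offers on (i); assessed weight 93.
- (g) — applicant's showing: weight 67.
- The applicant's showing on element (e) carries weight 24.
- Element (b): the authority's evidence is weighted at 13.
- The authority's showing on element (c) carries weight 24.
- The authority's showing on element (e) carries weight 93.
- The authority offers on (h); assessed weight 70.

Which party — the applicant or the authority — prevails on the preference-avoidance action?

— Issue I —
Stage I.1 — burden on applicant; standard: the preponderance of the evidence (weight exceeds 48).
    (a): 71 − 21 = 50 > 48 [met]
  Stage I.1 carried; the burden shifts to the authority.
Stage I.2 — burden on authority; standard: a production showing (weight is at least 14).
    (b): 13 < 14 [not met]
    (c): 24 ≥ 14 [met]
  Not every element is met, so the authority fails to carry Stage I.2.
The analysis ends at Stage I.2; the applicant prevails on this issue.
— Issue II —
Stage II.1 (applicant, a preponderance, weight exceeds 49): (d) 67 > 49 — meets.
  The applicant carries Stage II.1; the authority now bears the burden.
Stage II.2 (authority, clear and convincing evidence, weight exceeds 79): (e) net 93−24=69 ≤ 79 — fails.
  Stage II.2 not carried; the authority fails its burden.
The analysis ends at Stage II.2; the applicant prevails on this issue.
— Issue III —
Stage III.1 (applicant, the preponderance of the evidence, weight is at least 52): (g) 67 ≥ 52 — meets.
  Stage III.1 is satisfied; the onus moves to the authority.
Stage III.2 (authority, the preponderance of the evidence, weight is at least 52): (h) 70 ≥ 52 — meets; (i) net 93−27=66 ≥ 52 — meets.
  The authority carries Stage III.2; the applicant now bears the burden.
Stage III.3 (applicant, a scintilla of evidence, weight is at least 25): (j) 8 < 25 — fails.
  The applicant does not carry Stage III.3.
The analysis ends at Stage III.3; the authority prevails on this issue.
Per-issue: Issue I → applicant; Issue II → applicant; Issue III → authority. The applicant must prevail on a majority of issues; overall, the applicant prevails.

applicant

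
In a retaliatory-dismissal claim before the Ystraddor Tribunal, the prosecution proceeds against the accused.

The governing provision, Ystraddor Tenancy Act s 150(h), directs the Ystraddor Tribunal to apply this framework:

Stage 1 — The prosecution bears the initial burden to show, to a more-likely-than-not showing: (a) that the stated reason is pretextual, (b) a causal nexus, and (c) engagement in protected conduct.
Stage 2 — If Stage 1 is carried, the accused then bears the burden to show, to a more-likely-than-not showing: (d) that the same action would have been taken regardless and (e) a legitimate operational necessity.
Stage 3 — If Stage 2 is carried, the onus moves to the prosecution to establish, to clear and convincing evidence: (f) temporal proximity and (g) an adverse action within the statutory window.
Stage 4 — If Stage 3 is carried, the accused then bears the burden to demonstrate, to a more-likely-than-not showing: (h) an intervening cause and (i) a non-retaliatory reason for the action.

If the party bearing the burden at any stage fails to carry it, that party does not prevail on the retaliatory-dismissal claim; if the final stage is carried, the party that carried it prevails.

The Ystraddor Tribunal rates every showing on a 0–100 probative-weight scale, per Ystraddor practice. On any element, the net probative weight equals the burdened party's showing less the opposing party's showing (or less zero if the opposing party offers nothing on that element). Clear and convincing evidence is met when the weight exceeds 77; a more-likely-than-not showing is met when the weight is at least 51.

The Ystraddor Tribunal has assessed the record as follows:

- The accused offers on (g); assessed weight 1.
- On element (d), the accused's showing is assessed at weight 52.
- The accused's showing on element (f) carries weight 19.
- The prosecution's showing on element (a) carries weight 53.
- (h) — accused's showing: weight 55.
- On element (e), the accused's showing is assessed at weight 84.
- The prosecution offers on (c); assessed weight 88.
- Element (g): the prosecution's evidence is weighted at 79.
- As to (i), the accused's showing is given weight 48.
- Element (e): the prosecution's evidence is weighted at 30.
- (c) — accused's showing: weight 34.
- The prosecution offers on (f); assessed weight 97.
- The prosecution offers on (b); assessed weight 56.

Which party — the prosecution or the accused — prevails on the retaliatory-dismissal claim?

At Stage 1 the prosecution must meet a more-likely-than-not showing (weight is at least 51): on (a) the weight is 53, which does reach 51, so (a) meets the standard; on (b) the weight is 56, ≥ 51, so (b) meets the standard; on (c) the weight is 88 less the opposing 34 gives net 54, which does reach 51, so (c) meets the standard.
  Stage 1 is satisfied; the onus moves to the accused.
At Stage 2 the accused must meet a more-likely-than-not showing (weight is at least 51): on (d) the weight is 52, which does reach 51, so (d) meets the standard; on (e) the weight is 84 less the opposing 30 gives net 54, ≥ 51, so (e) meets the standard.
  All elements met. The burden passes to the prosecution.
At Stage 3 the prosecution must meet clear and convincing evidence (weight exceeds 77): on (f) the weight is 97 less the opposing 19 gives net 78, > 77, so (f) meets the standard; on (g) the weight is 79 less the opposing 1 gives net 78, > 77, so (g) meets the standard.
  The prosecution carries Stage 3; the accused now bears the burden.
At Stage 4 the accused must meet a more-likely-than-not showing (weight is at least 51): on (h) the weight is 55, ≥ 51, so (h) meets the standard; on (i) the weight is 48, < 51, so (i) does not meet the standard.
  The accused does not carry Stage 4.
The prosecution prevails.

prosecution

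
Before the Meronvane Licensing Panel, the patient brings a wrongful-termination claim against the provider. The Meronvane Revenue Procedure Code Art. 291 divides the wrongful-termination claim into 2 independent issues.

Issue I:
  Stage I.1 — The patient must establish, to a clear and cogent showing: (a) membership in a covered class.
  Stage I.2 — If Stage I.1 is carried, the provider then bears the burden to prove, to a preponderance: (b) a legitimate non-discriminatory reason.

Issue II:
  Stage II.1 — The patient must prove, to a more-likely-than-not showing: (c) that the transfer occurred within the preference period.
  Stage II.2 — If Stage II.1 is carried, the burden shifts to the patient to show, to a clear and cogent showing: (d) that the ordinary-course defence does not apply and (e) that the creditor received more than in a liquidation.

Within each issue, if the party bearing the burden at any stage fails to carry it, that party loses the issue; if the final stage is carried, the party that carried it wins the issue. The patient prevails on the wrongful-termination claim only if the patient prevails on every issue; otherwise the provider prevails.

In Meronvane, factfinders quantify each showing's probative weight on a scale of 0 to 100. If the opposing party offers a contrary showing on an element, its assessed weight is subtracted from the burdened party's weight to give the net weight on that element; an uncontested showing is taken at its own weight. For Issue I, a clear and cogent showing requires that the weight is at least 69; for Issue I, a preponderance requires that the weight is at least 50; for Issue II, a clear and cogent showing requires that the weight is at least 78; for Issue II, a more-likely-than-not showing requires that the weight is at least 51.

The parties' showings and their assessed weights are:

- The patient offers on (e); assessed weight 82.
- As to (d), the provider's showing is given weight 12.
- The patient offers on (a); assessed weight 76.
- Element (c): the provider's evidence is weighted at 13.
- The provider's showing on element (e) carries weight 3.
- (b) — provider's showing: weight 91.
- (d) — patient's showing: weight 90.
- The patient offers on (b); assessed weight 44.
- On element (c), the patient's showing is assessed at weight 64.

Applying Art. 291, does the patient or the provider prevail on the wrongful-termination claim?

— Issue I —
Stage I.1 (patient, a clear and cogent showing, weight is at least 69): (a) 76 ≥ 69 — meets.
  The patient carries Stage I.1; the provider now bears the burden.
Stage I.2 (provider, a preponderance, weight is at least 50): (b) net 91−44=47 < 50 — fails.
  Stage I.2 not carried; the provider fails its burden.
The patient prevails on this issue.
— Issue II —
Stage II.1 (patient, a more-likely-than-not showing, weight is at least 51): (c) net 64−13=51 ≥ 51 — meets.
  Stage II.1 is satisfied; the patient continues to bear the burden.
Stage II.2 (patient, a clear and cogent showing, weight is at least 78): (d) net 90−12=78 ≥ 78 — meets; (e) net 82−3=79 ≥ 78 — meets.
  Stage II.2 carried; the final stage is satisfied.
Every stage carried; the patient prevails on this issue.
Per-issue: Issue I → patient; Issue II → patient. The patient must prevail on every issue; overall, the patient prevails.

patient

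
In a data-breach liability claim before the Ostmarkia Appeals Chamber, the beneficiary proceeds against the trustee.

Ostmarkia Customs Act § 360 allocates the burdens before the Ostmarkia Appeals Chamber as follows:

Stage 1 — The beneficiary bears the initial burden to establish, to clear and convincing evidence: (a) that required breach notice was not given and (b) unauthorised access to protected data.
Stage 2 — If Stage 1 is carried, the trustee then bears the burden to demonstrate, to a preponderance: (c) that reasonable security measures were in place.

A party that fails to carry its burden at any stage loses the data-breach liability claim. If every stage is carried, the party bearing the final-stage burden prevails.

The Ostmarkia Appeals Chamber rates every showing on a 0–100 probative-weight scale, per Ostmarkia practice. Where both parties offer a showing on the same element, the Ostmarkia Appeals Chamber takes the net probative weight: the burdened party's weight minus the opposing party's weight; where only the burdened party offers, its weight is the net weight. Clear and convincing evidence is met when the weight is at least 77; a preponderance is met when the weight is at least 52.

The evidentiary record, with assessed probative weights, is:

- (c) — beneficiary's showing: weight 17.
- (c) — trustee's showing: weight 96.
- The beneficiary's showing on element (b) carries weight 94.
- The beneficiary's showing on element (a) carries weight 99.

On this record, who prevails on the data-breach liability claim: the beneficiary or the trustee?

At Stage 1 the beneficiary must meet clear and convincing evidence (weight is at least 77): on (a) the weight is 99, ≥ 77, so (a) meets the standard; on (b) the weight is 94, ≥ 77, so (b) meets the standard.
  Stage 1 is satisfied; the onus moves to the trustee.
At Stage 2 the trustee must meet a preponderance (weight is at least 52): on (c) the weight is 96 less the opposing 17 gives net 79, which does reach 52, so (c) meets the standard.
  All elements met at the final stage.
All stages carried — the trustee prevails.

trustee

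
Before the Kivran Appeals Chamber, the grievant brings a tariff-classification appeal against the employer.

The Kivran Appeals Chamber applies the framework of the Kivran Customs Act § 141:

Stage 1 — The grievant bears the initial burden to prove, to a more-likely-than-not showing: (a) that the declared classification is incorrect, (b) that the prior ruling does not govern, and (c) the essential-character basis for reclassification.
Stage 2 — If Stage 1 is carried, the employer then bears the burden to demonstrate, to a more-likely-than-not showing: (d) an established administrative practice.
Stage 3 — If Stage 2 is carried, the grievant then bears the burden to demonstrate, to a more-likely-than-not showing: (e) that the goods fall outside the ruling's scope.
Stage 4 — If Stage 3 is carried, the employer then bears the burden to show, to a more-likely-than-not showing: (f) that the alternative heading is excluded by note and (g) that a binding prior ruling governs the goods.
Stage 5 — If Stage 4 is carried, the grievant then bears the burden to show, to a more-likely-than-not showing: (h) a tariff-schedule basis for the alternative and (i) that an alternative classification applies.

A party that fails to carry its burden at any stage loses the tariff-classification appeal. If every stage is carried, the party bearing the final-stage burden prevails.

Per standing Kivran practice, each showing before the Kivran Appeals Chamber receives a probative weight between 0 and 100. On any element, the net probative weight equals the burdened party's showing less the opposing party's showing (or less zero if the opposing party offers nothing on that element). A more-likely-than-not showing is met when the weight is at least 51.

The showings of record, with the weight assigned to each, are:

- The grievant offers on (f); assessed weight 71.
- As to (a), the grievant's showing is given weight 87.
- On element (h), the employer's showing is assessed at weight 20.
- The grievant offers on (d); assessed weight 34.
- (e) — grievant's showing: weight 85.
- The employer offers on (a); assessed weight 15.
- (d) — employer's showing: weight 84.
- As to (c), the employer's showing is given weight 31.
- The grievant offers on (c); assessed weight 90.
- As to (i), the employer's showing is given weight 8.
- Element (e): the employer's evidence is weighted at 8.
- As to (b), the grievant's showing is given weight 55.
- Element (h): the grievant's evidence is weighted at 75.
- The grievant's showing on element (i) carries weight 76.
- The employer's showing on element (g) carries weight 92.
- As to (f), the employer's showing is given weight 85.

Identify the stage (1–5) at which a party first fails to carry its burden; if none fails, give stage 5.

At Stage 1 the grievant must meet a more-likely-than-not showing (weight is at least 51): on (a) the weight is 87 less the opposing 15 gives net 72, which does reach 51, so (a) meets the standard; on (b) the weight is 55, which does reach 51, so (b) meets the standard; on (c) the weight is 90 less the opposing 31 gives net 59, which does reach 51, so (c) meets the standard.
  Stage 1 carried; the burden shifts to the employer.
At Stage 2 the employer must meet a more-likely-than-not showing (weight is at least 51): on (d) the weight is 84 less the opposing 34 gives net 50, < 51, so (d) does not meet the standard.
  The employer does not carry Stage 2.
The grievant prevails.

stage 2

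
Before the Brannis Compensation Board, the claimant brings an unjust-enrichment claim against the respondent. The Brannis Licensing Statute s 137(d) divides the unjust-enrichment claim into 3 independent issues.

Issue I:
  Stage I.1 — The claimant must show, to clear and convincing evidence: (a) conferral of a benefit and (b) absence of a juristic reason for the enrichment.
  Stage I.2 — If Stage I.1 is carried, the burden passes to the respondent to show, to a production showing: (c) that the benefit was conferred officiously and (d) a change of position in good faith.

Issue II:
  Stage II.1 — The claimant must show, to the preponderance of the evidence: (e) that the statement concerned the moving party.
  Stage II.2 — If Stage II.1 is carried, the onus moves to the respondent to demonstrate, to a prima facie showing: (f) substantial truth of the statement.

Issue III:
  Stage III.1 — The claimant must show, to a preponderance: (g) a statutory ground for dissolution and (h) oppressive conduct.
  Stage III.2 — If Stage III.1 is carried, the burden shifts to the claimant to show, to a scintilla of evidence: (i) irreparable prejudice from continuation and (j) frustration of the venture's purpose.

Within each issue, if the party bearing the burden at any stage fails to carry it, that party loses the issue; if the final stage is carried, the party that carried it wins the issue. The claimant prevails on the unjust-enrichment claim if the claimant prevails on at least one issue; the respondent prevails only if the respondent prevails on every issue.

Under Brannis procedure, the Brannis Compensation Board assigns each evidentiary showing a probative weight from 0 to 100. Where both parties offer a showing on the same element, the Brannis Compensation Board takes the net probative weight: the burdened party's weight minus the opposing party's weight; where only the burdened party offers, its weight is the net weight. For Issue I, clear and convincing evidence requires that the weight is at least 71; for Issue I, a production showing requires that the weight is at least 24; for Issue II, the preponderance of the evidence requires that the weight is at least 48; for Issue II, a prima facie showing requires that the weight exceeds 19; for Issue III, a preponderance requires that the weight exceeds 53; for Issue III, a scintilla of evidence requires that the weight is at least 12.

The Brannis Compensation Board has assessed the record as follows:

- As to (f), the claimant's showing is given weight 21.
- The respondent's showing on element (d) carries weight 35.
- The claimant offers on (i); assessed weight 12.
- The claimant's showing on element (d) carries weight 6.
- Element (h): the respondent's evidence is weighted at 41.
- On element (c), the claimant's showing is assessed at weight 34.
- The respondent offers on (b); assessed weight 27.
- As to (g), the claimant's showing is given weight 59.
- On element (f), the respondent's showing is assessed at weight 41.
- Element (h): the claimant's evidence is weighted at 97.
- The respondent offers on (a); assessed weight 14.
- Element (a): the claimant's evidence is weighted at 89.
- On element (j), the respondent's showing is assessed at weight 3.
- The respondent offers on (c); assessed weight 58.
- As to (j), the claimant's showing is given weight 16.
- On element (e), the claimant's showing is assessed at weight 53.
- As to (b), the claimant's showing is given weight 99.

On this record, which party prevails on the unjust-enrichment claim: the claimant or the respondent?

— Issue I —
At Stage I.1 the claimant must meet clear and convincing evidence (weight is at least 71): on (a) the weight is 89 less the opposing 14 gives net 75, ≥ 71, so (a) meets the standard; on (b) the weight is 99 less the opposing 27 gives net 72, ≥ 71, so (b) meets the standard.
  The claimant carries Stage I.1; the respondent now bears the burden.
At Stage I.2 the respondent must meet a production showing (weight is at least 24): on (c) the weight is 58 less the opposing 34 gives net 24, ≥ 24, so (c) meets the standard; on (d) the weight is 35 less the opposing 6 gives net 29, which does reach 24, so (d) meets the standard.
  The respondent carries the last stage.
All stages carried — the respondent prevails on this issue.
— Issue II —
Stage II.1 — burden on claimant; standard: the preponderance of the evidence (weight is at least 48).
    (e): 53 ≥ 48 [met]
  All elements met. The burden passes to the respondent.
Stage II.2 — burden on respondent; standard: a prima facie showing (weight exceeds 19).
    (f): 41 − 21 = 20 > 19 [met]
  Stage II.2 carried; the final stage is satisfied.
Every stage carried; the respondent prevails on this issue.
— Issue III —
Stage III.1 (claimant, a preponderance, weight exceeds 53): (g) 59 > 53 — meets; (h) net 97−41=56 > 53 — meets.
  Stage III.1 carried; the burden remains with the claimant.
Stage III.2 (claimant, a scintilla of evidence, weight is at least 12): (i) 12 ≥ 12 — meets; (j) net 16−3=13 ≥ 12 — meets.
  The claimant carries the last stage.
With every stage satisfied, the claimant prevails on this issue.
Per-issue: Issue I → respondent; Issue II → respondent; Issue III → claimant. The claimant must prevail on at least one issue; overall, the claimant prevails.

claimant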